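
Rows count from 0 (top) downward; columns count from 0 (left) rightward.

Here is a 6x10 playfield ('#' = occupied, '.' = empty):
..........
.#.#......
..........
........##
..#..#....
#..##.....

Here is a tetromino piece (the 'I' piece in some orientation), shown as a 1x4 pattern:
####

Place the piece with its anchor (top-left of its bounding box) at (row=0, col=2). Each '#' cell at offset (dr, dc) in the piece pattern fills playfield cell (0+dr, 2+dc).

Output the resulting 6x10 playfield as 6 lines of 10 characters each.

Fill (0+0,2+0) = (0,2)
Fill (0+0,2+1) = (0,3)
Fill (0+0,2+2) = (0,4)
Fill (0+0,2+3) = (0,5)

Answer: ..####....
.#.#......
..........
........##
..#..#....
#..##.....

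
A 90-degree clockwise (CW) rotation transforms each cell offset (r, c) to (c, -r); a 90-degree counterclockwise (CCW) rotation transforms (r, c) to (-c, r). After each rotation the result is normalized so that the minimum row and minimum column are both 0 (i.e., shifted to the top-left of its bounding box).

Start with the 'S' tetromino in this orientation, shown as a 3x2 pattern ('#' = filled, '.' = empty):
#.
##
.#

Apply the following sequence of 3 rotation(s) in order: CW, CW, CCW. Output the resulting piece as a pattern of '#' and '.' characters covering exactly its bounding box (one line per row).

Answer: .##
##.

Derivation:
Start:
#.
##
.#
After rotation 1 (CW):
.##
##.
After rotation 2 (CW):
#.
##
.#
After rotation 3 (CCW):
.##
##.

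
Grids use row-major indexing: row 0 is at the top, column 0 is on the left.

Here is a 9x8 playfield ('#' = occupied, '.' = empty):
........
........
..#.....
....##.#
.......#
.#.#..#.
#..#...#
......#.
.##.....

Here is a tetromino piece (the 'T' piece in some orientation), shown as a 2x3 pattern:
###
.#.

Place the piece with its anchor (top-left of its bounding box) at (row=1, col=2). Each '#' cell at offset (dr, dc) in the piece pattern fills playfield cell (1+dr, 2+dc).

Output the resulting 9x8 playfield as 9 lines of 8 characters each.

Answer: ........
..###...
..##....
....##.#
.......#
.#.#..#.
#..#...#
......#.
.##.....

Derivation:
Fill (1+0,2+0) = (1,2)
Fill (1+0,2+1) = (1,3)
Fill (1+0,2+2) = (1,4)
Fill (1+1,2+1) = (2,3)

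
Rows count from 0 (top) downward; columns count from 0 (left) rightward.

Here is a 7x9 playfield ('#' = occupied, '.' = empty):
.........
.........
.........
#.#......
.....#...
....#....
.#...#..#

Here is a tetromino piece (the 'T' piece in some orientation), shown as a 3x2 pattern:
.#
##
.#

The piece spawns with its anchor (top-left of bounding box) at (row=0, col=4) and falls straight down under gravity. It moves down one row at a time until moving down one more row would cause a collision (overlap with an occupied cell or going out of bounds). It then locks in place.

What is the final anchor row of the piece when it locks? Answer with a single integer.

Answer: 1

Derivation:
Spawn at (row=0, col=4). Try each row:
  row 0: fits
  row 1: fits
  row 2: blocked -> lock at row 1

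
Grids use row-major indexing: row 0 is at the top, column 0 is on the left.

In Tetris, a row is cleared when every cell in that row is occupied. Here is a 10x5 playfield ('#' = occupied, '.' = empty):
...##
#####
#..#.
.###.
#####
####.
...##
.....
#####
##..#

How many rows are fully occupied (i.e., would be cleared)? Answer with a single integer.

Answer: 3

Derivation:
Check each row:
  row 0: 3 empty cells -> not full
  row 1: 0 empty cells -> FULL (clear)
  row 2: 3 empty cells -> not full
  row 3: 2 empty cells -> not full
  row 4: 0 empty cells -> FULL (clear)
  row 5: 1 empty cell -> not full
  row 6: 3 empty cells -> not full
  row 7: 5 empty cells -> not full
  row 8: 0 empty cells -> FULL (clear)
  row 9: 2 empty cells -> not full
Total rows cleared: 3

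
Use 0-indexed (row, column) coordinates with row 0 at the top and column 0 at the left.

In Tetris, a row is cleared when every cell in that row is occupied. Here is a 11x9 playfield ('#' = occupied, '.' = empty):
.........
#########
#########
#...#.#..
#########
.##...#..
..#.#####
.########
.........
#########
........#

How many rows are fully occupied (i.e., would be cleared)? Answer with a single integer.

Answer: 4

Derivation:
Check each row:
  row 0: 9 empty cells -> not full
  row 1: 0 empty cells -> FULL (clear)
  row 2: 0 empty cells -> FULL (clear)
  row 3: 6 empty cells -> not full
  row 4: 0 empty cells -> FULL (clear)
  row 5: 6 empty cells -> not full
  row 6: 3 empty cells -> not full
  row 7: 1 empty cell -> not full
  row 8: 9 empty cells -> not full
  row 9: 0 empty cells -> FULL (clear)
  row 10: 8 empty cells -> not full
Total rows cleared: 4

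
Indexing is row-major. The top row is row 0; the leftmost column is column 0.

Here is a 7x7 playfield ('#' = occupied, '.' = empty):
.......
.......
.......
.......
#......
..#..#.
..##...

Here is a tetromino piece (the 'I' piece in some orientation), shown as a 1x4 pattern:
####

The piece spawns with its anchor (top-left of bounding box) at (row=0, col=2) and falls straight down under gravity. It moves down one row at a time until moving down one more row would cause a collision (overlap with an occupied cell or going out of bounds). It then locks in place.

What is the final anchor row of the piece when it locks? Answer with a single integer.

Spawn at (row=0, col=2). Try each row:
  row 0: fits
  row 1: fits
  row 2: fits
  row 3: fits
  row 4: fits
  row 5: blocked -> lock at row 4

Answer: 4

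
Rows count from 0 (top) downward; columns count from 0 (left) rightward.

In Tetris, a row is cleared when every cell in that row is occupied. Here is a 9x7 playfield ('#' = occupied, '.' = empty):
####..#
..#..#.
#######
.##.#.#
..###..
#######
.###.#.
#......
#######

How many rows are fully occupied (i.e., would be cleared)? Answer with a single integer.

Answer: 3

Derivation:
Check each row:
  row 0: 2 empty cells -> not full
  row 1: 5 empty cells -> not full
  row 2: 0 empty cells -> FULL (clear)
  row 3: 3 empty cells -> not full
  row 4: 4 empty cells -> not full
  row 5: 0 empty cells -> FULL (clear)
  row 6: 3 empty cells -> not full
  row 7: 6 empty cells -> not full
  row 8: 0 empty cells -> FULL (clear)
Total rows cleared: 3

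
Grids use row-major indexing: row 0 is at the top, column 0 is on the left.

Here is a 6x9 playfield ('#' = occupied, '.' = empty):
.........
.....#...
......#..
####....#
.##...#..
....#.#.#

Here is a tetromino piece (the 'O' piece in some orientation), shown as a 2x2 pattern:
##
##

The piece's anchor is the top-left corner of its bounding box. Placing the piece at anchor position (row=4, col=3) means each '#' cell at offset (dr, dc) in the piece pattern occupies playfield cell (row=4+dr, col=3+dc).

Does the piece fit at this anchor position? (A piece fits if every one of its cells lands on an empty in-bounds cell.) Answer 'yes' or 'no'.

Check each piece cell at anchor (4, 3):
  offset (0,0) -> (4,3): empty -> OK
  offset (0,1) -> (4,4): empty -> OK
  offset (1,0) -> (5,3): empty -> OK
  offset (1,1) -> (5,4): occupied ('#') -> FAIL
All cells valid: no

Answer: no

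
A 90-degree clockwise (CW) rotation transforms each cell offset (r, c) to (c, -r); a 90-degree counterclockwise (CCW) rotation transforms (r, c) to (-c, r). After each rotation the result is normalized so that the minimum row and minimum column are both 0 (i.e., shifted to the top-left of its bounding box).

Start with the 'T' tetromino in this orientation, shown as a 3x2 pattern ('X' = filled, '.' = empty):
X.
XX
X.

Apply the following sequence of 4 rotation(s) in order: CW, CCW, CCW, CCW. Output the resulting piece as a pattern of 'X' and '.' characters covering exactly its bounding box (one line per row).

Answer: .X
XX
.X

Derivation:
Start:
X.
XX
X.
After rotation 1 (CW):
XXX
.X.
After rotation 2 (CCW):
X.
XX
X.
After rotation 3 (CCW):
.X.
XXX
After rotation 4 (CCW):
.X
XX
.X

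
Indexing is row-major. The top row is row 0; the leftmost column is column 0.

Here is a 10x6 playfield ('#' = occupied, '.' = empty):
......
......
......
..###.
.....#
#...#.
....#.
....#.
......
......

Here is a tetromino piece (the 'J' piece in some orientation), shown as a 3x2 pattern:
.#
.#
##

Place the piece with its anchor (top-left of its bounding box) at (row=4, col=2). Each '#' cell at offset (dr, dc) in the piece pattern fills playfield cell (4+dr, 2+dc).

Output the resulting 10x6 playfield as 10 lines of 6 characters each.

Fill (4+0,2+1) = (4,3)
Fill (4+1,2+1) = (5,3)
Fill (4+2,2+0) = (6,2)
Fill (4+2,2+1) = (6,3)

Answer: ......
......
......
..###.
...#.#
#..##.
..###.
....#.
......
......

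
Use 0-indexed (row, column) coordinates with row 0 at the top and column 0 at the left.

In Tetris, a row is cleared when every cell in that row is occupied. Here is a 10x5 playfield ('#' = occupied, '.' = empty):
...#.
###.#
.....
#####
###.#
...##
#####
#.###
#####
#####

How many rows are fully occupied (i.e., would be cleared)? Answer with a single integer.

Answer: 4

Derivation:
Check each row:
  row 0: 4 empty cells -> not full
  row 1: 1 empty cell -> not full
  row 2: 5 empty cells -> not full
  row 3: 0 empty cells -> FULL (clear)
  row 4: 1 empty cell -> not full
  row 5: 3 empty cells -> not full
  row 6: 0 empty cells -> FULL (clear)
  row 7: 1 empty cell -> not full
  row 8: 0 empty cells -> FULL (clear)
  row 9: 0 empty cells -> FULL (clear)
Total rows cleared: 4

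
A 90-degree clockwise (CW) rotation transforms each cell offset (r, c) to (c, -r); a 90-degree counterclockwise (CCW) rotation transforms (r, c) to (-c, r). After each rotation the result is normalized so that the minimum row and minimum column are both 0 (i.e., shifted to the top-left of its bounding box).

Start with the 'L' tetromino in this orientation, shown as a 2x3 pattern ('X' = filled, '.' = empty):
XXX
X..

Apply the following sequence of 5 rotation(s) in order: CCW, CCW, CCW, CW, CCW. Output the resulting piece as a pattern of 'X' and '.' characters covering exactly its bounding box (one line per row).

Answer: XX
.X
.X

Derivation:
Start:
XXX
X..
After rotation 1 (CCW):
X.
X.
XX
After rotation 2 (CCW):
..X
XXX
After rotation 3 (CCW):
XX
.X
.X
After rotation 4 (CW):
..X
XXX
After rotation 5 (CCW):
XX
.X
.X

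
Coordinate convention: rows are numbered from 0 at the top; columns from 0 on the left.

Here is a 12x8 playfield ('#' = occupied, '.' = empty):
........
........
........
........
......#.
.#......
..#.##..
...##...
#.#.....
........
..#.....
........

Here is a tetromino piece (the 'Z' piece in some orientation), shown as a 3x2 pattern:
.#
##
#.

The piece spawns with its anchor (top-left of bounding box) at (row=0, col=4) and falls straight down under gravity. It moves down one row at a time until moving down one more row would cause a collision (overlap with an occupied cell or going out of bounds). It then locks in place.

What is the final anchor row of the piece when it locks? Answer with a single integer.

Spawn at (row=0, col=4). Try each row:
  row 0: fits
  row 1: fits
  row 2: fits
  row 3: fits
  row 4: blocked -> lock at row 3

Answer: 3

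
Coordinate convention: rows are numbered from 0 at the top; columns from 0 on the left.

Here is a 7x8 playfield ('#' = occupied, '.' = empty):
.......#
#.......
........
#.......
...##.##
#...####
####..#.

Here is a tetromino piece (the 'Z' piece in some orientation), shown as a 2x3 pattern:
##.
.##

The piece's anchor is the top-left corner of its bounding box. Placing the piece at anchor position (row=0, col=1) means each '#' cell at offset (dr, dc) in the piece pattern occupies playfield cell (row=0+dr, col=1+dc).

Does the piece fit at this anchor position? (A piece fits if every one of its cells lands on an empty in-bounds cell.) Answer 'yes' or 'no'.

Answer: yes

Derivation:
Check each piece cell at anchor (0, 1):
  offset (0,0) -> (0,1): empty -> OK
  offset (0,1) -> (0,2): empty -> OK
  offset (1,1) -> (1,2): empty -> OK
  offset (1,2) -> (1,3): empty -> OK
All cells valid: yes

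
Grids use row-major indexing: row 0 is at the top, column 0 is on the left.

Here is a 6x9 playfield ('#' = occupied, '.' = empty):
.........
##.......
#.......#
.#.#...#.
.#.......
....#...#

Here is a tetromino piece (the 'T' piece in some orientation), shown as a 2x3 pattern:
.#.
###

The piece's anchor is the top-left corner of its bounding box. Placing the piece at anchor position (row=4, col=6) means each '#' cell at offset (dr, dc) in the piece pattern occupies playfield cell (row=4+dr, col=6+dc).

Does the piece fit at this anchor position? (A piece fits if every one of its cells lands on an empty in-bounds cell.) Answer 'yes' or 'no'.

Check each piece cell at anchor (4, 6):
  offset (0,1) -> (4,7): empty -> OK
  offset (1,0) -> (5,6): empty -> OK
  offset (1,1) -> (5,7): empty -> OK
  offset (1,2) -> (5,8): occupied ('#') -> FAIL
All cells valid: no

Answer: no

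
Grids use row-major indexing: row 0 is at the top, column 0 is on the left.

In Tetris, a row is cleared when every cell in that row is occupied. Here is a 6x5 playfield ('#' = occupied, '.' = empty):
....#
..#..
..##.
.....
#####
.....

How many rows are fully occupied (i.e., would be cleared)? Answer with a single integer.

Answer: 1

Derivation:
Check each row:
  row 0: 4 empty cells -> not full
  row 1: 4 empty cells -> not full
  row 2: 3 empty cells -> not full
  row 3: 5 empty cells -> not full
  row 4: 0 empty cells -> FULL (clear)
  row 5: 5 empty cells -> not full
Total rows cleared: 1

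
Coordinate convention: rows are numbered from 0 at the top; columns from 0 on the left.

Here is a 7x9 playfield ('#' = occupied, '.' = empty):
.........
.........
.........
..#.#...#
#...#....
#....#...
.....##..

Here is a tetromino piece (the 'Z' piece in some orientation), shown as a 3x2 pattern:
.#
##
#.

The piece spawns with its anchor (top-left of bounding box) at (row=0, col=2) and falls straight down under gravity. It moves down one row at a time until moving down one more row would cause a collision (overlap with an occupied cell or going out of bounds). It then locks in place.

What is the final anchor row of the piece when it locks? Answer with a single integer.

Answer: 0

Derivation:
Spawn at (row=0, col=2). Try each row:
  row 0: fits
  row 1: blocked -> lock at row 0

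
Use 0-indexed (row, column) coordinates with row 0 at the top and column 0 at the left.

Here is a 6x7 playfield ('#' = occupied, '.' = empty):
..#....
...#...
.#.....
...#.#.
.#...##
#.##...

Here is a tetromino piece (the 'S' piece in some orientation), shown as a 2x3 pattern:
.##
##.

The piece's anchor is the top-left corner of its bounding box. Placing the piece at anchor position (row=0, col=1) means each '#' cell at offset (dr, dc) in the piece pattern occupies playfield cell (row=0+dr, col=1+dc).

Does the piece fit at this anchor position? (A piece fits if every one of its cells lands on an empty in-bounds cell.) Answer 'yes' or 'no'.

Check each piece cell at anchor (0, 1):
  offset (0,1) -> (0,2): occupied ('#') -> FAIL
  offset (0,2) -> (0,3): empty -> OK
  offset (1,0) -> (1,1): empty -> OK
  offset (1,1) -> (1,2): empty -> OK
All cells valid: no

Answer: no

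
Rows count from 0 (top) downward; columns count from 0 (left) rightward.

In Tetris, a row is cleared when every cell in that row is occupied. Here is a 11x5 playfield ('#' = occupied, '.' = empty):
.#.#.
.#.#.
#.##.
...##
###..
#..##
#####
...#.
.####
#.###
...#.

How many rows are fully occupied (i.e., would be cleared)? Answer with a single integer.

Answer: 1

Derivation:
Check each row:
  row 0: 3 empty cells -> not full
  row 1: 3 empty cells -> not full
  row 2: 2 empty cells -> not full
  row 3: 3 empty cells -> not full
  row 4: 2 empty cells -> not full
  row 5: 2 empty cells -> not full
  row 6: 0 empty cells -> FULL (clear)
  row 7: 4 empty cells -> not full
  row 8: 1 empty cell -> not full
  row 9: 1 empty cell -> not full
  row 10: 4 empty cells -> not full
Total rows cleared: 1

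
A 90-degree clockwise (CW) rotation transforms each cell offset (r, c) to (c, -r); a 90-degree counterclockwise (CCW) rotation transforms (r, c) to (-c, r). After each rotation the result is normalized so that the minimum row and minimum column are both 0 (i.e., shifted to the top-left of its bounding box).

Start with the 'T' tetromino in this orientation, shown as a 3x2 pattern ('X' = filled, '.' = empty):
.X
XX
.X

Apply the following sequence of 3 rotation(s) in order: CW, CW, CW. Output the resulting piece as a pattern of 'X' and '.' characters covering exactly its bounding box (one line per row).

Answer: XXX
.X.

Derivation:
Start:
.X
XX
.X
After rotation 1 (CW):
.X.
XXX
After rotation 2 (CW):
X.
XX
X.
After rotation 3 (CW):
XXX
.X.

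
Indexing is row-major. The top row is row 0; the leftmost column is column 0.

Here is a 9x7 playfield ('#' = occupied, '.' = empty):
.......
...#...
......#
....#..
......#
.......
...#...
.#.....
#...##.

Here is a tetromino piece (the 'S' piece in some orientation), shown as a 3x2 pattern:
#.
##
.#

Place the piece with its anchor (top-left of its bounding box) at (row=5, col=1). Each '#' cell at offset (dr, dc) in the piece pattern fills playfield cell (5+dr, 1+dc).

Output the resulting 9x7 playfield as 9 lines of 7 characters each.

Answer: .......
...#...
......#
....#..
......#
.#.....
.###...
.##....
#...##.

Derivation:
Fill (5+0,1+0) = (5,1)
Fill (5+1,1+0) = (6,1)
Fill (5+1,1+1) = (6,2)
Fill (5+2,1+1) = (7,2)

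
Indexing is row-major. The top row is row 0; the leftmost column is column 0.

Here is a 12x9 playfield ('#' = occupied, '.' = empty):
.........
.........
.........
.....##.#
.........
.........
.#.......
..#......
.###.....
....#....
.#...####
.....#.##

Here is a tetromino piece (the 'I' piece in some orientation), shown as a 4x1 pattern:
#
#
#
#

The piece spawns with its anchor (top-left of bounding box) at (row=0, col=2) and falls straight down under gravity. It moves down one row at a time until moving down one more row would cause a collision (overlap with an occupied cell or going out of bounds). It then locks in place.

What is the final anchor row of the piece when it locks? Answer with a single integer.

Answer: 3

Derivation:
Spawn at (row=0, col=2). Try each row:
  row 0: fits
  row 1: fits
  row 2: fits
  row 3: fits
  row 4: blocked -> lock at row 3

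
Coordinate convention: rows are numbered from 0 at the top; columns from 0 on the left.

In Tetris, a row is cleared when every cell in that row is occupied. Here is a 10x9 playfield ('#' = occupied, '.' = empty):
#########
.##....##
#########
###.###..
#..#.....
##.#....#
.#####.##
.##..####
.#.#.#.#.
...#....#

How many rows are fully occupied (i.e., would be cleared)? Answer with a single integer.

Check each row:
  row 0: 0 empty cells -> FULL (clear)
  row 1: 5 empty cells -> not full
  row 2: 0 empty cells -> FULL (clear)
  row 3: 3 empty cells -> not full
  row 4: 7 empty cells -> not full
  row 5: 5 empty cells -> not full
  row 6: 2 empty cells -> not full
  row 7: 3 empty cells -> not full
  row 8: 5 empty cells -> not full
  row 9: 7 empty cells -> not full
Total rows cleared: 2

Answer: 2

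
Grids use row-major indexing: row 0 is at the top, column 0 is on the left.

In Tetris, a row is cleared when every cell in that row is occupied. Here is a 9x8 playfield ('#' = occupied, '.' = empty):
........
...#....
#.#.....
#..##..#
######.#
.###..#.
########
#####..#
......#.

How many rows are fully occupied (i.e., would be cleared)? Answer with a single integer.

Answer: 1

Derivation:
Check each row:
  row 0: 8 empty cells -> not full
  row 1: 7 empty cells -> not full
  row 2: 6 empty cells -> not full
  row 3: 4 empty cells -> not full
  row 4: 1 empty cell -> not full
  row 5: 4 empty cells -> not full
  row 6: 0 empty cells -> FULL (clear)
  row 7: 2 empty cells -> not full
  row 8: 7 empty cells -> not full
Total rows cleared: 1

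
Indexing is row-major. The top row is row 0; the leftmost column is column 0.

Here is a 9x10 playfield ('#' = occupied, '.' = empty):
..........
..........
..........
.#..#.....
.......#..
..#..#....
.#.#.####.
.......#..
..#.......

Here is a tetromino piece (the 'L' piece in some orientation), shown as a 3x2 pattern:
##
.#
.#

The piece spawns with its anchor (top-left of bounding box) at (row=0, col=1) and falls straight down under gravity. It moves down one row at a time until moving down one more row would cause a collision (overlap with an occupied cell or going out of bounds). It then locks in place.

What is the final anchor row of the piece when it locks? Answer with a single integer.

Spawn at (row=0, col=1). Try each row:
  row 0: fits
  row 1: fits
  row 2: fits
  row 3: blocked -> lock at row 2

Answer: 2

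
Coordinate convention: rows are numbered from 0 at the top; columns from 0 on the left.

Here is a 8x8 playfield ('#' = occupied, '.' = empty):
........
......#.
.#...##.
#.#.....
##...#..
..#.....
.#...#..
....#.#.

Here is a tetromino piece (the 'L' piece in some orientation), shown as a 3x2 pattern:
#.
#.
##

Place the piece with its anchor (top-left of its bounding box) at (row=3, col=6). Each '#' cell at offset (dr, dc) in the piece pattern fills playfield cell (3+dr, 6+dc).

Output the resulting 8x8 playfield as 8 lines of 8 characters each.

Answer: ........
......#.
.#...##.
#.#...#.
##...##.
..#...##
.#...#..
....#.#.

Derivation:
Fill (3+0,6+0) = (3,6)
Fill (3+1,6+0) = (4,6)
Fill (3+2,6+0) = (5,6)
Fill (3+2,6+1) = (5,7)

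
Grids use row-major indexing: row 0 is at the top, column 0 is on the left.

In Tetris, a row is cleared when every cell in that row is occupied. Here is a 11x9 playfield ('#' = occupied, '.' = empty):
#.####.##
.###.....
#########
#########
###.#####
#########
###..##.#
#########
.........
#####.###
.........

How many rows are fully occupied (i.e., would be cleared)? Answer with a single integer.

Answer: 4

Derivation:
Check each row:
  row 0: 2 empty cells -> not full
  row 1: 6 empty cells -> not full
  row 2: 0 empty cells -> FULL (clear)
  row 3: 0 empty cells -> FULL (clear)
  row 4: 1 empty cell -> not full
  row 5: 0 empty cells -> FULL (clear)
  row 6: 3 empty cells -> not full
  row 7: 0 empty cells -> FULL (clear)
  row 8: 9 empty cells -> not full
  row 9: 1 empty cell -> not full
  row 10: 9 empty cells -> not full
Total rows cleared: 4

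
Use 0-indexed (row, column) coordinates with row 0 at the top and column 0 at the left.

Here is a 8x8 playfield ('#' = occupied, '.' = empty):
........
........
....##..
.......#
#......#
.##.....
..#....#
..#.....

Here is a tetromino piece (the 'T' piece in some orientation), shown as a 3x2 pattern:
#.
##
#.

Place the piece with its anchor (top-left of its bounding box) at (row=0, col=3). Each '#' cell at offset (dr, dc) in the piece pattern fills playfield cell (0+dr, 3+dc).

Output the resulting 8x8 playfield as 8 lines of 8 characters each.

Answer: ...#....
...##...
...###..
.......#
#......#
.##.....
..#....#
..#.....

Derivation:
Fill (0+0,3+0) = (0,3)
Fill (0+1,3+0) = (1,3)
Fill (0+1,3+1) = (1,4)
Fill (0+2,3+0) = (2,3)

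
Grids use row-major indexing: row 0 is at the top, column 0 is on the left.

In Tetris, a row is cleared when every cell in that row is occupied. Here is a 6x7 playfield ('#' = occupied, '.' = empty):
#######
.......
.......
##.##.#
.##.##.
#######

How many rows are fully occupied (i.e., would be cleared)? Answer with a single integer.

Check each row:
  row 0: 0 empty cells -> FULL (clear)
  row 1: 7 empty cells -> not full
  row 2: 7 empty cells -> not full
  row 3: 2 empty cells -> not full
  row 4: 3 empty cells -> not full
  row 5: 0 empty cells -> FULL (clear)
Total rows cleared: 2

Answer: 2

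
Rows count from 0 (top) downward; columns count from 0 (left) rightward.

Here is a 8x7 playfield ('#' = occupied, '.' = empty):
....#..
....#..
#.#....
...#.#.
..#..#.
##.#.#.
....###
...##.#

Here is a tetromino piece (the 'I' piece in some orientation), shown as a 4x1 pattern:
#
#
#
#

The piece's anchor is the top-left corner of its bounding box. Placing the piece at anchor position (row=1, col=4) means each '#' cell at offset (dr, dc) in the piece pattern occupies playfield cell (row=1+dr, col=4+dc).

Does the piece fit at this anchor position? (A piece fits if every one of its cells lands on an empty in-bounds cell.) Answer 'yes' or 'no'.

Answer: no

Derivation:
Check each piece cell at anchor (1, 4):
  offset (0,0) -> (1,4): occupied ('#') -> FAIL
  offset (1,0) -> (2,4): empty -> OK
  offset (2,0) -> (3,4): empty -> OK
  offset (3,0) -> (4,4): empty -> OK
All cells valid: no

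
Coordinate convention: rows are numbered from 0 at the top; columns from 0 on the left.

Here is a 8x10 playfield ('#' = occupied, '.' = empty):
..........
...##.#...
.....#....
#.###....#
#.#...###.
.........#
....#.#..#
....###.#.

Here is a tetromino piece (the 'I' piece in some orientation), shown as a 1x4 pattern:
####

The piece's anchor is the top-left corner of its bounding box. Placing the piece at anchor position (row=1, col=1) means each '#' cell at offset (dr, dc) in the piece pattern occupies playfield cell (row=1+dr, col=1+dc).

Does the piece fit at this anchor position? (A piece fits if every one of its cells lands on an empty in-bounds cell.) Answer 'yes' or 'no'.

Answer: no

Derivation:
Check each piece cell at anchor (1, 1):
  offset (0,0) -> (1,1): empty -> OK
  offset (0,1) -> (1,2): empty -> OK
  offset (0,2) -> (1,3): occupied ('#') -> FAIL
  offset (0,3) -> (1,4): occupied ('#') -> FAIL
All cells valid: no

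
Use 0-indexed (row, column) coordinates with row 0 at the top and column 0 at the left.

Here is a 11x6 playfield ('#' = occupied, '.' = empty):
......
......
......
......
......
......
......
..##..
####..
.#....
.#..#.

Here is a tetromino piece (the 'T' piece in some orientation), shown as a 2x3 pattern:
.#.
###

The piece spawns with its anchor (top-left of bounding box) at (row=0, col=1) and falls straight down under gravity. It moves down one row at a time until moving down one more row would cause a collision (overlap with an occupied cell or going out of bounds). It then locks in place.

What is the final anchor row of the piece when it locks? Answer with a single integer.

Spawn at (row=0, col=1). Try each row:
  row 0: fits
  row 1: fits
  row 2: fits
  row 3: fits
  row 4: fits
  row 5: fits
  row 6: blocked -> lock at row 5

Answer: 5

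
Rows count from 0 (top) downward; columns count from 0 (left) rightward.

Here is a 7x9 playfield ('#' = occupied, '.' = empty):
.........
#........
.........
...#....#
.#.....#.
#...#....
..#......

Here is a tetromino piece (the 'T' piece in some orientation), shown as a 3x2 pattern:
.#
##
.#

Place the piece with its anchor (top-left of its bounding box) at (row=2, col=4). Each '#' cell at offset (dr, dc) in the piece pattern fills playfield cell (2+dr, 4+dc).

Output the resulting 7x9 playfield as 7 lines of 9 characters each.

Answer: .........
#........
.....#...
...###..#
.#...#.#.
#...#....
..#......

Derivation:
Fill (2+0,4+1) = (2,5)
Fill (2+1,4+0) = (3,4)
Fill (2+1,4+1) = (3,5)
Fill (2+2,4+1) = (4,5)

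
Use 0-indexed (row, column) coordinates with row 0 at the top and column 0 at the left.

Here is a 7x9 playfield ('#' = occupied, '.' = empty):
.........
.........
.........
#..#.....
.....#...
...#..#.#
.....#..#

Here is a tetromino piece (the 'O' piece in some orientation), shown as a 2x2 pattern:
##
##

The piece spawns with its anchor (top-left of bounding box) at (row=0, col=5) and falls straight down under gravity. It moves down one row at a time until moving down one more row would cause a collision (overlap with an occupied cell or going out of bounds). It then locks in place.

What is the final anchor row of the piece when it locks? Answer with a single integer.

Answer: 2

Derivation:
Spawn at (row=0, col=5). Try each row:
  row 0: fits
  row 1: fits
  row 2: fits
  row 3: blocked -> lock at row 2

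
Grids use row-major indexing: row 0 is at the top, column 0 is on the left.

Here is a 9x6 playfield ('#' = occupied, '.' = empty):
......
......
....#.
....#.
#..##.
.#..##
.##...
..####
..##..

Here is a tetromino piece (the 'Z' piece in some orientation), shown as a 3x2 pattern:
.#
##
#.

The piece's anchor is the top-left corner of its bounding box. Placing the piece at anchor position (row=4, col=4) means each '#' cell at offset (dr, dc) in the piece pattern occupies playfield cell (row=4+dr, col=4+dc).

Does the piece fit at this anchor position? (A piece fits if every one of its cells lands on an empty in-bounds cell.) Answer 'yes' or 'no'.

Answer: no

Derivation:
Check each piece cell at anchor (4, 4):
  offset (0,1) -> (4,5): empty -> OK
  offset (1,0) -> (5,4): occupied ('#') -> FAIL
  offset (1,1) -> (5,5): occupied ('#') -> FAIL
  offset (2,0) -> (6,4): empty -> OK
All cells valid: no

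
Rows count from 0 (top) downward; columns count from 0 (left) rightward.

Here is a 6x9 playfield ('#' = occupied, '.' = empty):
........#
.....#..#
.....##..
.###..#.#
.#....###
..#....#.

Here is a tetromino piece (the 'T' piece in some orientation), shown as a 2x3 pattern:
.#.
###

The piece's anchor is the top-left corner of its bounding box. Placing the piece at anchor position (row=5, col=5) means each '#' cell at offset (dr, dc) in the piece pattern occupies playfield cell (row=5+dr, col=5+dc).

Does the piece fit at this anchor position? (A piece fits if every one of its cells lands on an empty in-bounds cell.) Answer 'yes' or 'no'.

Check each piece cell at anchor (5, 5):
  offset (0,1) -> (5,6): empty -> OK
  offset (1,0) -> (6,5): out of bounds -> FAIL
  offset (1,1) -> (6,6): out of bounds -> FAIL
  offset (1,2) -> (6,7): out of bounds -> FAIL
All cells valid: no

Answer: no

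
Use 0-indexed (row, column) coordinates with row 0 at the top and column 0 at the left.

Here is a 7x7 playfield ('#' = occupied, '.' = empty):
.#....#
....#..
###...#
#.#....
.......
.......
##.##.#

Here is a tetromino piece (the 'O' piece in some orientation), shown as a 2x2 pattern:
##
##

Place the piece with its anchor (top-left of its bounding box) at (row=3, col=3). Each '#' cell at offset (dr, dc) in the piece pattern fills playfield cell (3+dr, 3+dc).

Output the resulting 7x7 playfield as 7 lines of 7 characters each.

Answer: .#....#
....#..
###...#
#.###..
...##..
.......
##.##.#

Derivation:
Fill (3+0,3+0) = (3,3)
Fill (3+0,3+1) = (3,4)
Fill (3+1,3+0) = (4,3)
Fill (3+1,3+1) = (4,4)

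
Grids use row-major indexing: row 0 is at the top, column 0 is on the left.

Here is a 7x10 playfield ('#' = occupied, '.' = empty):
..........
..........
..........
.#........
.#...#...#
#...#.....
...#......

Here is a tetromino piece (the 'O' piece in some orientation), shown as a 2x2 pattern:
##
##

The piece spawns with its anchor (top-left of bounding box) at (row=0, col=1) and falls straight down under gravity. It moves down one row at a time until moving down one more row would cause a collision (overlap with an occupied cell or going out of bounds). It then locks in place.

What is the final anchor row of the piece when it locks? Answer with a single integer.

Spawn at (row=0, col=1). Try each row:
  row 0: fits
  row 1: fits
  row 2: blocked -> lock at row 1

Answer: 1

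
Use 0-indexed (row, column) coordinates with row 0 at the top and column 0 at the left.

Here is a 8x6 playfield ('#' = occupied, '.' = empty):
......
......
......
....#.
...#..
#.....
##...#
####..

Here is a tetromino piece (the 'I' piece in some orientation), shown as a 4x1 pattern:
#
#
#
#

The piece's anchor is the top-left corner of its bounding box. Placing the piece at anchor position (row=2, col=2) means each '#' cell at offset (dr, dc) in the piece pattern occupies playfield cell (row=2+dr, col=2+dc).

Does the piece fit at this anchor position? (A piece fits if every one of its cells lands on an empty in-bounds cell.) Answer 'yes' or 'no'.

Answer: yes

Derivation:
Check each piece cell at anchor (2, 2):
  offset (0,0) -> (2,2): empty -> OK
  offset (1,0) -> (3,2): empty -> OK
  offset (2,0) -> (4,2): empty -> OK
  offset (3,0) -> (5,2): empty -> OK
All cells valid: yes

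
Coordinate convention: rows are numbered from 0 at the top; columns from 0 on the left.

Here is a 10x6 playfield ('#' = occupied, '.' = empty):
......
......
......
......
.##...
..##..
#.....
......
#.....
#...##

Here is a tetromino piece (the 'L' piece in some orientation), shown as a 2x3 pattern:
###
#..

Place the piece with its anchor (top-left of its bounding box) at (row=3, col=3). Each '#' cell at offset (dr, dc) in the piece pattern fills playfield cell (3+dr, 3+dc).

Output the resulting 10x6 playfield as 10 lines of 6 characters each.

Answer: ......
......
......
...###
.###..
..##..
#.....
......
#.....
#...##

Derivation:
Fill (3+0,3+0) = (3,3)
Fill (3+0,3+1) = (3,4)
Fill (3+0,3+2) = (3,5)
Fill (3+1,3+0) = (4,3)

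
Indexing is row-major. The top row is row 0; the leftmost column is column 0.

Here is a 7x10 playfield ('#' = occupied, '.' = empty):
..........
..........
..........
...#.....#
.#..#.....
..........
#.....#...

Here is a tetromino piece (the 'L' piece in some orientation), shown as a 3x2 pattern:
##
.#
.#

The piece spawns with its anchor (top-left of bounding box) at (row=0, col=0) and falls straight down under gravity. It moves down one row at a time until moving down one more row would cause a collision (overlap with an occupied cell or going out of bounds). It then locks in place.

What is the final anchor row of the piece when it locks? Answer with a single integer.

Answer: 1

Derivation:
Spawn at (row=0, col=0). Try each row:
  row 0: fits
  row 1: fits
  row 2: blocked -> lock at row 1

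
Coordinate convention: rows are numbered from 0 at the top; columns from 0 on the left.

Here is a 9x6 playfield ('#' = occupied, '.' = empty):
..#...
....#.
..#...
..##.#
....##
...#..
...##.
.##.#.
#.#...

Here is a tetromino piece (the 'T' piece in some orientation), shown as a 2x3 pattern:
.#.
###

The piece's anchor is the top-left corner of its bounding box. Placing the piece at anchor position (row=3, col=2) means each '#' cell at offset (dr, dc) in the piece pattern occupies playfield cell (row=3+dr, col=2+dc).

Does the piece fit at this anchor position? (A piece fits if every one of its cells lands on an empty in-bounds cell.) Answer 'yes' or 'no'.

Check each piece cell at anchor (3, 2):
  offset (0,1) -> (3,3): occupied ('#') -> FAIL
  offset (1,0) -> (4,2): empty -> OK
  offset (1,1) -> (4,3): empty -> OK
  offset (1,2) -> (4,4): occupied ('#') -> FAIL
All cells valid: no

Answer: no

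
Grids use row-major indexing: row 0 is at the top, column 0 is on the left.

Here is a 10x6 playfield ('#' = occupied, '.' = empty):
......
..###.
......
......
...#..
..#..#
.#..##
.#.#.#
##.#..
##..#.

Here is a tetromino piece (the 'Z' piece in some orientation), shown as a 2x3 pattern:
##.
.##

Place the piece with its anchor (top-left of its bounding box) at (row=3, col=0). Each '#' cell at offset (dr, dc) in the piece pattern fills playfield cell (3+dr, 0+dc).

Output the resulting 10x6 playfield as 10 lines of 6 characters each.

Answer: ......
..###.
......
##....
.###..
..#..#
.#..##
.#.#.#
##.#..
##..#.

Derivation:
Fill (3+0,0+0) = (3,0)
Fill (3+0,0+1) = (3,1)
Fill (3+1,0+1) = (4,1)
Fill (3+1,0+2) = (4,2)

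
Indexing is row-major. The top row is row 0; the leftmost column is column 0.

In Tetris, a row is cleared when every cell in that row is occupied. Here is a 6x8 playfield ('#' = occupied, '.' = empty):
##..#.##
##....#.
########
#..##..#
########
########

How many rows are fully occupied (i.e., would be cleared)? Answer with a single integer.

Check each row:
  row 0: 3 empty cells -> not full
  row 1: 5 empty cells -> not full
  row 2: 0 empty cells -> FULL (clear)
  row 3: 4 empty cells -> not full
  row 4: 0 empty cells -> FULL (clear)
  row 5: 0 empty cells -> FULL (clear)
Total rows cleared: 3

Answer: 3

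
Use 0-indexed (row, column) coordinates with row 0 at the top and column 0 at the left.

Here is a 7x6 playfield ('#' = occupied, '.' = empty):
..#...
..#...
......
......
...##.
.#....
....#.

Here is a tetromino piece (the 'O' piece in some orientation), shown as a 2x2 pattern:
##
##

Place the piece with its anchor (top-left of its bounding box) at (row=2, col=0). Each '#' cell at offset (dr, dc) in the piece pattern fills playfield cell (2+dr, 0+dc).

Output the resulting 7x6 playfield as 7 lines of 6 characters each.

Answer: ..#...
..#...
##....
##....
...##.
.#....
....#.

Derivation:
Fill (2+0,0+0) = (2,0)
Fill (2+0,0+1) = (2,1)
Fill (2+1,0+0) = (3,0)
Fill (2+1,0+1) = (3,1)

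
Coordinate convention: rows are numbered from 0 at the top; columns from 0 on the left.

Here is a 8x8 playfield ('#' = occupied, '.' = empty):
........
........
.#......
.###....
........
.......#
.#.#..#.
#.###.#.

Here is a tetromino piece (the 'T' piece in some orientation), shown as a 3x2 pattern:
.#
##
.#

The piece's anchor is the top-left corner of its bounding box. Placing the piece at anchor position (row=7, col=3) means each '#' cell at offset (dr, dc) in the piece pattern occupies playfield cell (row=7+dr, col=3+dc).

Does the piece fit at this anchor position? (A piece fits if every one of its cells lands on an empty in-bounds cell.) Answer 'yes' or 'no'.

Check each piece cell at anchor (7, 3):
  offset (0,1) -> (7,4): occupied ('#') -> FAIL
  offset (1,0) -> (8,3): out of bounds -> FAIL
  offset (1,1) -> (8,4): out of bounds -> FAIL
  offset (2,1) -> (9,4): out of bounds -> FAIL
All cells valid: no

Answer: no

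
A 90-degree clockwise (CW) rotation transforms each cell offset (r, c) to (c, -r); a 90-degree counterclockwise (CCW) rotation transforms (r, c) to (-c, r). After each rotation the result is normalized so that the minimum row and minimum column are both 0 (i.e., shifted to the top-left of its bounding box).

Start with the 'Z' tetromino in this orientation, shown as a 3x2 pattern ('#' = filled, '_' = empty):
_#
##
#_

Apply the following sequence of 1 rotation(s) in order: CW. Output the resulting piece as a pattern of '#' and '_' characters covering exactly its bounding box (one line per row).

Answer: ##_
_##

Derivation:
Start:
_#
##
#_
After rotation 1 (CW):
##_
_##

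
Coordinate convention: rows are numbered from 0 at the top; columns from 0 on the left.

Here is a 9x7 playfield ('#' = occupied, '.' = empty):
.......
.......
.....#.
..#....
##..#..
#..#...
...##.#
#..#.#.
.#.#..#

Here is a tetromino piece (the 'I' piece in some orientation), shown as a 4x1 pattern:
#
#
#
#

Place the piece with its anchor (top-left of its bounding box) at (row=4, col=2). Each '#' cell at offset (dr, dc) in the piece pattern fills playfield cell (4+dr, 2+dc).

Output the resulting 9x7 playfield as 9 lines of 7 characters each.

Fill (4+0,2+0) = (4,2)
Fill (4+1,2+0) = (5,2)
Fill (4+2,2+0) = (6,2)
Fill (4+3,2+0) = (7,2)

Answer: .......
.......
.....#.
..#....
###.#..
#.##...
..###.#
#.##.#.
.#.#..#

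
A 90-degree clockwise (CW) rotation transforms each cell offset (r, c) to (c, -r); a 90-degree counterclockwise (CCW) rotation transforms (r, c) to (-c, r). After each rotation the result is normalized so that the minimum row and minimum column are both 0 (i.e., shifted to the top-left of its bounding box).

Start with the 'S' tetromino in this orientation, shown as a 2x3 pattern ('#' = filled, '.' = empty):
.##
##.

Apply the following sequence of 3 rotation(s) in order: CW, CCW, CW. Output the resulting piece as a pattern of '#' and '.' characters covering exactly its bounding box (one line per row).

Answer: #.
##
.#

Derivation:
Start:
.##
##.
After rotation 1 (CW):
#.
##
.#
After rotation 2 (CCW):
.##
##.
After rotation 3 (CW):
#.
##
.#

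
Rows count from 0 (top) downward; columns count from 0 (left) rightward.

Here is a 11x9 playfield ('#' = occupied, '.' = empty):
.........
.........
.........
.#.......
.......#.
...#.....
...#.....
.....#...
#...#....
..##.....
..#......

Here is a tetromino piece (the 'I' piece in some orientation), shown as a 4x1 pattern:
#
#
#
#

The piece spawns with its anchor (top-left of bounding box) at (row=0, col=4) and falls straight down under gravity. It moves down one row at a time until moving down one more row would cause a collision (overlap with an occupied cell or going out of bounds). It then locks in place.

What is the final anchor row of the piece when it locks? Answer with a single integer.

Spawn at (row=0, col=4). Try each row:
  row 0: fits
  row 1: fits
  row 2: fits
  row 3: fits
  row 4: fits
  row 5: blocked -> lock at row 4

Answer: 4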